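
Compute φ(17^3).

4624

φ(17^3) = 17^3 − 17^2 = 4913 − 289 = 4624.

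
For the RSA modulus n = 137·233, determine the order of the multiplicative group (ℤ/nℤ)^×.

31552

φ(n) = (p − 1)(q − 1) = (137−1)(233−1) = 136·232 = 31552.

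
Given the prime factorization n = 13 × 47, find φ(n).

552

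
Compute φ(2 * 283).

282

φ(566) = 566 · (1 − 1/2) · (1 − 1/283)
       = 566 · 282/566 = 282.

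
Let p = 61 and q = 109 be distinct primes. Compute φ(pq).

6480

φ(61) = 61 − 1 = 60.
φ(109) = 109 − 1 = 108.
Since φ is multiplicative, φ(6649) = 60 · 108 = 6480.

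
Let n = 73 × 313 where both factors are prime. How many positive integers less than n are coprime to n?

φ(73) = 73 − 1 = 72.
φ(313) = 313 − 1 = 312.
φ(22849) = 72 × 312 = 22464.

22464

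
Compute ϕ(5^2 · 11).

φ(5^2) = 5^2 − 5^1 = 25 − 5 = 20.
φ(11) = 11 − 1 = 10.
Multiply: 20 · 10 = 200.

200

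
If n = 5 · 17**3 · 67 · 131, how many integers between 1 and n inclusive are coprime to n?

158695680

φ(215607005) = 215607005 · (1 − 1/5) · (1 − 1/17) · (1 − 1/67) · (1 − 1/131)
       = 215607005 · 549120/746045 = 158695680.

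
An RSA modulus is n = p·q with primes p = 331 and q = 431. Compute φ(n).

φ(pq) = (p−1)(q−1) = 330 · 430 = 141900.

141900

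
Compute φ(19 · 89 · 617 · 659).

642039552

φ(687565673) = 687565673 · (1 − 1/19) · (1 − 1/89) · (1 − 1/617) · (1 − 1/659)
       = 687565673 · 642039552/687565673 = 642039552.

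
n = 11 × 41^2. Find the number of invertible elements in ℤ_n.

16400

φ(11) = 11 − 1 = 10.
φ(41^2) = 41^2 − 41^1 = 1681 − 41 = 1640.
Since φ is multiplicative, φ(18491) = 10 · 1640 = 16400.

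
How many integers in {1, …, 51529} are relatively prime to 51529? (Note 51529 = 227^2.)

51302

φ(227^2) = 227^1·(227−1) = 227·226 = 51302.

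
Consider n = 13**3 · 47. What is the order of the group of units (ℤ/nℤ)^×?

93288

φ(13^3) = 13^2·(13−1) = 169·12 = 2028.
φ(47) = 47 − 1 = 46.
φ(103259) = 2028 × 46 = 93288.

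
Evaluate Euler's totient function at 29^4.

682892

φ(29^4) = 29^4 − 29^3 = 707281 − 24389 = 682892.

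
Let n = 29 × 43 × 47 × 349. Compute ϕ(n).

18825408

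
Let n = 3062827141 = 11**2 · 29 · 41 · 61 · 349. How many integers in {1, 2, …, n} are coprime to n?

φ(3062827141) = 3062827141 · (1 − 1/11) · (1 − 1/29) · (1 − 1/41) · (1 − 1/61) · (1 − 1/349)
       = 3062827141 · 233856000/278438831 = 2572416000.

2572416000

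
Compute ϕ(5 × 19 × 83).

φ(5) = 5 − 1 = 4.
φ(19) = 19 − 1 = 18.
φ(83) = 83 − 1 = 82.
Since φ is multiplicative, φ(7885) = 4 · 18 · 82 = 5904.

5904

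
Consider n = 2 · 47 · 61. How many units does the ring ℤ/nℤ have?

2760

φ(5734) = 5734 · (1 − 1/2) · (1 − 1/47) · (1 − 1/61)
       = 5734 · 2760/5734 = 2760.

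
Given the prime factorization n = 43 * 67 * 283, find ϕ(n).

φ(43) = 43 − 1 = 42.
φ(67) = 67 − 1 = 66.
φ(283) = 283 − 1 = 282.
Since φ is multiplicative, φ(815323) = 42 · 66 · 282 = 781704.

781704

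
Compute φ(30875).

21600

Factor 30875: 30875 = 5^3 · 13 · 19.
φ(30875) = 30875 · (1 − 1/5) · (1 − 1/13) · (1 − 1/19)
       = 30875 · 864/1235 = 21600.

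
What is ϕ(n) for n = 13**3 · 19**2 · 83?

φ(65828711) = 65828711 · (1 − 1/13) · (1 − 1/19) · (1 − 1/83)
       = 65828711 · 17712/20501 = 56873232.

56873232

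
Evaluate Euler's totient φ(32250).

8400

32250 = 2 × 3 × 5^3 × 43.
φ(32250) = 32250 · (1 − 1/2) · (1 − 1/3) · (1 − 1/5) · (1 − 1/43)
       = 32250 · 336/1290 = 8400.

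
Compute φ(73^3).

383688

φ(73^3) = 73^2·(73−1) = 5329·72 = 383688.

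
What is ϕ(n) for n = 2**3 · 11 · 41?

φ(3608) = 3608 · (1 − 1/2) · (1 − 1/11) · (1 − 1/41)
       = 3608 · 400/902 = 1600.

1600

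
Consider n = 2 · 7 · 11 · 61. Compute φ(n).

3600

φ(9394) = 9394 · (1 − 1/2) · (1 − 1/7) · (1 − 1/11) · (1 − 1/61)
       = 9394 · 3600/9394 = 3600.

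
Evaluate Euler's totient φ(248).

120

Factor 248: 248 = 2^3 * 31.
φ(2^3) = 2^2·(2−1) = 4·1 = 4.
φ(31) = 31 − 1 = 30.
φ(248) = 4 × 30 = 120.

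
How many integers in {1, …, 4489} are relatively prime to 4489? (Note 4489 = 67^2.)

φ(4489) = 4489 · (1 − 1/67)
       = 4489 · 66/67 = 4422.

4422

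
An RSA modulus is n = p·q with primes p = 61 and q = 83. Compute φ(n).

4920

For distinct primes, φ(pq) = (p−1)(q−1) = 60 × 82 = 4920.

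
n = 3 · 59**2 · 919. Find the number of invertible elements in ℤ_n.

6282792

φ(9597117) = 9597117 · (1 − 1/3) · (1 − 1/59) · (1 − 1/919)
       = 9597117 · 106488/162663 = 6282792.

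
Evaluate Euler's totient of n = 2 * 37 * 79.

2808

φ(5846) = 5846 · (1 − 1/2) · (1 − 1/37) · (1 − 1/79)
       = 5846 · 2808/5846 = 2808.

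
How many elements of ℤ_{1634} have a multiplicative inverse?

Prime factorization: 1634 = 2 * 19 * 43.
φ(1634) = 1634 · (1 − 1/2) · (1 − 1/19) · (1 − 1/43)
       = 1634 · 756/1634 = 756.

756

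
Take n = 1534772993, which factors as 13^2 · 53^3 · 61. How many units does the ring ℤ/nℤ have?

φ(13^2) = 13^2 − 13^1 = 169 − 13 = 156.
φ(53^3) = 53^2·(53−1) = 2809·52 = 146068.
φ(61) = 61 − 1 = 60.
Multiply: 156 · 146068 · 60 = 1367196480.

1367196480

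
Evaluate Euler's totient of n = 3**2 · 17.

φ(153) = 153 · (1 − 1/3) · (1 − 1/17)
       = 153 · 32/51 = 96.

96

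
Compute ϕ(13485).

Factor 13485: 13485 = 3 * 5 * 29 * 31.
φ(13485) = 13485 · (1 − 1/3) · (1 − 1/5) · (1 − 1/29) · (1 − 1/31)
       = 13485 · 6720/13485 = 6720.

6720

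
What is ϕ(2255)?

2255 = 5 · 11 · 41.
φ(5) = 5 − 1 = 4.
φ(11) = 11 − 1 = 10.
φ(41) = 41 − 1 = 40.
Multiply: 4 · 10 · 40 = 1600.

1600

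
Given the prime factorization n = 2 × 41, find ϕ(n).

φ(82) = 82 · (1 − 1/2) · (1 − 1/41)
       = 82 · 40/82 = 40.

40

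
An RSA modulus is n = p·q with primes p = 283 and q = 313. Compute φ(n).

87984

φ(283) = 283 − 1 = 282.
φ(313) = 313 − 1 = 312.
φ(88579) = 282 × 312 = 87984.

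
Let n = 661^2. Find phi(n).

436260

φ(661^2) = 661^1·(661−1) = 661·660 = 436260.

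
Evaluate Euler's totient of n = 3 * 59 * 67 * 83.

φ(3) = 3 − 1 = 2.
φ(59) = 59 − 1 = 58.
φ(67) = 67 − 1 = 66.
φ(83) = 83 − 1 = 82.
φ(984297) = 2 × 58 × 66 × 82 = 627792.

627792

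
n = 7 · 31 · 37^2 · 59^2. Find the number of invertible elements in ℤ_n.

820458720

φ(7) = 7 − 1 = 6.
φ(31) = 31 − 1 = 30.
φ(37^2) = 37^2 − 37^1 = 1369 − 37 = 1332.
φ(59^2) = 59^2 − 59^1 = 3481 − 59 = 3422.
Multiply: 6 · 30 · 1332 · 3422 = 820458720.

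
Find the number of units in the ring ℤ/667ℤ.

Factor 667: 667 = 23 · 29.
φ(667) = 667 · (1 − 1/23) · (1 − 1/29)
       = 667 · 616/667 = 616.

616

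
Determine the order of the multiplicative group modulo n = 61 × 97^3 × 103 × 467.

2576036666880

φ(61) = 61 − 1 = 60.
φ(97^3) = 97^2·(97−1) = 9409·96 = 903264.
φ(103) = 103 − 1 = 102.
φ(467) = 467 − 1 = 466.
φ(2677929522353) = 60 × 903264 × 102 × 466 = 2576036666880.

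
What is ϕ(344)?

168

Prime factorization: 344 = 2^3 * 43.
φ(344) = 344 · (1 − 1/2) · (1 − 1/43)
       = 344 · 42/86 = 168.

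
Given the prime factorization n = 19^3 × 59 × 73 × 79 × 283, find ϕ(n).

φ(19^3) = 19^3 − 19^2 = 6859 − 361 = 6498.
φ(59) = 59 − 1 = 58.
φ(73) = 73 − 1 = 72.
φ(79) = 79 − 1 = 78.
φ(283) = 283 − 1 = 282.
φ(660464077541) = 6498 × 58 × 72 × 78 × 282 = 596875713408.

596875713408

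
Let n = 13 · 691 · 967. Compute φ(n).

7998480

φ(13) = 13 − 1 = 12.
φ(691) = 691 − 1 = 690.
φ(967) = 967 − 1 = 966.
Multiply: 12 · 690 · 966 = 7998480.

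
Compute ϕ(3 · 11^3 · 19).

φ(75867) = 75867 · (1 − 1/3) · (1 − 1/11) · (1 − 1/19)
       = 75867 · 360/627 = 43560.

43560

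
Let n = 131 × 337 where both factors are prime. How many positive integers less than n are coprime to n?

43680

φ(pq) = (p−1)(q−1) = 130 · 336 = 43680.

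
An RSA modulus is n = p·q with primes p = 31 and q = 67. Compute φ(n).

For distinct primes, φ(pq) = (p−1)(q−1) = 30 × 66 = 1980.

1980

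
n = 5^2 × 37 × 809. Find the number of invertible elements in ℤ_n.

581760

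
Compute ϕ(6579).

Prime factorization: 6579 = 3^2 · 17 · 43.
φ(3^2) = 3^2 − 3^1 = 9 − 3 = 6.
φ(17) = 17 − 1 = 16.
φ(43) = 43 − 1 = 42.
φ(6579) = 6 × 16 × 42 = 4032.

4032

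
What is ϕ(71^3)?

φ(357911) = 357911 · (1 − 1/71)
       = 357911 · 70/71 = 352870.

352870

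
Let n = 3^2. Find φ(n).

φ(9) = 9 · (1 − 1/3)
       = 9 · 2/3 = 6.

6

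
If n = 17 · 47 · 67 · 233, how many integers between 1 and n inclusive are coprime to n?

φ(17) = 17 − 1 = 16.
φ(47) = 47 − 1 = 46.
φ(67) = 67 − 1 = 66.
φ(233) = 233 − 1 = 232.
Since φ is multiplicative, φ(12473189) = 16 · 46 · 66 · 232 = 11269632.

11269632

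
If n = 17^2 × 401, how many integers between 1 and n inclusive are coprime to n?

φ(17^2) = 17^1·(17−1) = 17·16 = 272.
φ(401) = 401 − 1 = 400.
φ(115889) = 272 × 400 = 108800.

108800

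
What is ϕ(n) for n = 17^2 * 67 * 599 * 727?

7793824896

φ(17^2) = 17^2 − 17^1 = 289 − 17 = 272.
φ(67) = 67 − 1 = 66.
φ(599) = 599 − 1 = 598.
φ(727) = 727 − 1 = 726.
Multiply: 272 · 66 · 598 · 726 = 7793824896.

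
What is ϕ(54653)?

50400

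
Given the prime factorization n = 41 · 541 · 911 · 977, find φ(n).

φ(41) = 41 − 1 = 40.
φ(541) = 541 − 1 = 540.
φ(911) = 911 − 1 = 910.
φ(977) = 977 − 1 = 976.
φ(19742132507) = 40 × 540 × 910 × 976 = 19184256000.

19184256000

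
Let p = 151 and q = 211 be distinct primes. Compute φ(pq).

φ(31861) = 31861 · (1 − 1/151) · (1 − 1/211)
       = 31861 · 31500/31861 = 31500.

31500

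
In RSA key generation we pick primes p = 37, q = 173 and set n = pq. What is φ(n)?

6192

φ(6401) = 6401 · (1 − 1/37) · (1 − 1/173)
       = 6401 · 6192/6401 = 6192.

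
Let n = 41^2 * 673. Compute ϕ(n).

1102080

φ(41^2) = 41^2 − 41^1 = 1681 − 41 = 1640.
φ(673) = 673 − 1 = 672.
Since φ is multiplicative, φ(1131313) = 1640 · 672 = 1102080.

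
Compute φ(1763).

1763 = 41 · 43.
φ(1763) = 1763 · (1 − 1/41) · (1 − 1/43)
       = 1763 · 1680/1763 = 1680.

1680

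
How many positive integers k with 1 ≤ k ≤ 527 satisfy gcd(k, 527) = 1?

527 = 17 · 31.
φ(527) = 527 · (1 − 1/17) · (1 − 1/31)
       = 527 · 480/527 = 480.

480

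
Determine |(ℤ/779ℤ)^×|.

720

First factor: 779 = 19 * 41.
φ(779) = 779 · (1 − 1/19) · (1 − 1/41)
       = 779 · 720/779 = 720.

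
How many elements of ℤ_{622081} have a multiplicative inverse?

Factor 622081: 622081 = 17 × 23 × 37 × 43.
φ(622081) = 622081 · (1 − 1/17) · (1 − 1/23) · (1 − 1/37) · (1 − 1/43)
       = 622081 · 532224/622081 = 532224.

532224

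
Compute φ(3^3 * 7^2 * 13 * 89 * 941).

φ(3^3) = 3^3 − 3^2 = 27 − 9 = 18.
φ(7^2) = 7^1·(7−1) = 7·6 = 42.
φ(13) = 13 − 1 = 12.
φ(89) = 89 − 1 = 88.
φ(941) = 941 − 1 = 940.
φ(1440399051) = 18 × 42 × 12 × 88 × 940 = 750435840.

750435840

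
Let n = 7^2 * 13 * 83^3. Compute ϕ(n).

284708592

φ(7^2) = 7^2 − 7^1 = 49 − 7 = 42.
φ(13) = 13 − 1 = 12.
φ(83^3) = 83^3 − 83^2 = 571787 − 6889 = 564898.
Since φ is multiplicative, φ(364228319) = 42 · 12 · 564898 = 284708592.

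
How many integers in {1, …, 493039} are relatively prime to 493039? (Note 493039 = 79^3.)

φ(79^3) = 79^2·(79−1) = 6241·78 = 486798.

486798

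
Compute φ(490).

490 = 2 · 5 · 7**2.
φ(490) = 490 · (1 − 1/2) · (1 − 1/5) · (1 − 1/7)
       = 490 · 24/70 = 168.

168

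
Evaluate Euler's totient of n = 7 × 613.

3672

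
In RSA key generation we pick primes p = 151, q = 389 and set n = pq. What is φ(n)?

φ(pq) = (p−1)(q−1) = 150 · 388 = 58200.

58200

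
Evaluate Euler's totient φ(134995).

84672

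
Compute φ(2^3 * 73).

288

φ(584) = 584 · (1 − 1/2) · (1 − 1/73)
       = 584 · 72/146 = 288.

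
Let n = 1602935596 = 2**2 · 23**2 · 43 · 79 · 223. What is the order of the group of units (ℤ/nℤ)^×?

φ(2^2) = 2^1·(2−1) = 2·1 = 2.
φ(23^2) = 23^1·(23−1) = 23·22 = 506.
φ(43) = 43 − 1 = 42.
φ(79) = 79 − 1 = 78.
φ(223) = 223 − 1 = 222.
Multiply: 2 · 506 · 42 · 78 · 222 = 735999264.

735999264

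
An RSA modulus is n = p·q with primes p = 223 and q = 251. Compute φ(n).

φ(n) = (p − 1)(q − 1) = (223−1)(251−1) = 222·250 = 55500.

55500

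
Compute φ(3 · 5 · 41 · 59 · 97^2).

172830720

φ(3) = 3 − 1 = 2.
φ(5) = 5 − 1 = 4.
φ(41) = 41 − 1 = 40.
φ(59) = 59 − 1 = 58.
φ(97^2) = 97^2 − 97^1 = 9409 − 97 = 9312.
Since φ is multiplicative, φ(341405565) = 2 · 4 · 40 · 58 · 9312 = 172830720.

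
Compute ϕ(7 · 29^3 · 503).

φ(7) = 7 − 1 = 6.
φ(29^3) = 29^2·(29−1) = 841·28 = 23548.
φ(503) = 503 − 1 = 502.
Multiply: 6 · 23548 · 502 = 70926576.

70926576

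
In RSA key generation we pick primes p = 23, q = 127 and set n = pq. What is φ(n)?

2772

For distinct primes, φ(pq) = (p−1)(q−1) = 22 × 126 = 2772.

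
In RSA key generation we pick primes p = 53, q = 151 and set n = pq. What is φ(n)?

φ(n) = (p − 1)(q − 1) = (53−1)(151−1) = 52·150 = 7800.

7800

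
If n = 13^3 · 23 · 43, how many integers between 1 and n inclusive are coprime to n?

φ(13^3) = 13^3 − 13^2 = 2197 − 169 = 2028.
φ(23) = 23 − 1 = 22.
φ(43) = 43 − 1 = 42.
Since φ is multiplicative, φ(2172833) = 2028 · 22 · 42 = 1873872.

1873872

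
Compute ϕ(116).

56

116 = 2^2 · 29.
φ(2^2) = 2^1·(2−1) = 2·1 = 2.
φ(29) = 29 − 1 = 28.
Multiply: 2 · 28 = 56.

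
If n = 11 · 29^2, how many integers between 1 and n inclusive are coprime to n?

φ(11) = 11 − 1 = 10.
φ(29^2) = 29^1·(29−1) = 29·28 = 812.
Since φ is multiplicative, φ(9251) = 10 · 812 = 8120.

8120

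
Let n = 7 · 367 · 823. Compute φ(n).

φ(2114287) = 2114287 · (1 − 1/7) · (1 − 1/367) · (1 − 1/823)
       = 2114287 · 1805112/2114287 = 1805112.

1805112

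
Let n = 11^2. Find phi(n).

110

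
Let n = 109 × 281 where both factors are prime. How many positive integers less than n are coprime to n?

30240

For distinct primes, φ(pq) = (p−1)(q−1) = 108 × 280 = 30240.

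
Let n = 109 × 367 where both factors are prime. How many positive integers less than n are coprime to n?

39528

φ(pq) = (p−1)(q−1) = 108 · 366 = 39528.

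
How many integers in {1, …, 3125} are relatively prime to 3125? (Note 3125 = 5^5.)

φ(3125) = 3125 · (1 − 1/5)
       = 3125 · 4/5 = 2500.

2500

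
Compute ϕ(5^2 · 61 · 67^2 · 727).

3852446400

φ(4976842075) = 4976842075 · (1 − 1/5) · (1 − 1/61) · (1 − 1/67) · (1 − 1/727)
       = 4976842075 · 11499840/14856245 = 3852446400.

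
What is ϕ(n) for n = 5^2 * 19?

360

φ(5^2) = 5^1·(5−1) = 5·4 = 20.
φ(19) = 19 − 1 = 18.
Multiply: 20 · 18 = 360.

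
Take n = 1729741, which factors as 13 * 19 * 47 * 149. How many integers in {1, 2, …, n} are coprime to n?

1470528

φ(1729741) = 1729741 · (1 − 1/13) · (1 − 1/19) · (1 − 1/47) · (1 − 1/149)
       = 1729741 · 1470528/1729741 = 1470528.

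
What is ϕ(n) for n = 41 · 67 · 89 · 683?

φ(166981889) = 166981889 · (1 − 1/41) · (1 − 1/67) · (1 − 1/89) · (1 − 1/683)
       = 166981889 · 158442240/166981889 = 158442240.

158442240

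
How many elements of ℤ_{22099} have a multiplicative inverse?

Factor 22099: 22099 = 7**2 · 11 · 41.
φ(7^2) = 7^1·(7−1) = 7·6 = 42.
φ(11) = 11 − 1 = 10.
φ(41) = 41 − 1 = 40.
φ(22099) = 42 × 10 × 40 = 16800.

16800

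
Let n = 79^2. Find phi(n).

6162

φ(6241) = 6241 · (1 − 1/79)
       = 6241 · 78/79 = 6162.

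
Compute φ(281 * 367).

φ(103127) = 103127 · (1 − 1/281) · (1 − 1/367)
       = 103127 · 102480/103127 = 102480.

102480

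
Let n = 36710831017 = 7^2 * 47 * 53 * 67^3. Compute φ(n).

φ(7^2) = 7^1·(7−1) = 7·6 = 42.
φ(47) = 47 − 1 = 46.
φ(53) = 53 − 1 = 52.
φ(67^3) = 67^3 − 67^2 = 300763 − 4489 = 296274.
Multiply: 42 · 46 · 52 · 296274 = 29764871136.

29764871136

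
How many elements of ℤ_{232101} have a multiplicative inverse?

138240

Factor 232101: 232101 = 3**2 · 17 · 37 · 41.
φ(3^2) = 3^1·(3−1) = 3·2 = 6.
φ(17) = 17 − 1 = 16.
φ(37) = 37 − 1 = 36.
φ(41) = 41 − 1 = 40.
Multiply: 6 · 16 · 36 · 40 = 138240.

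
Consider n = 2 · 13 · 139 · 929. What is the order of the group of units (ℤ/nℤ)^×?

1536768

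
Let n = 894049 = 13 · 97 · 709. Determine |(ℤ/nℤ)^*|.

815616

φ(13) = 13 − 1 = 12.
φ(97) = 97 − 1 = 96.
φ(709) = 709 − 1 = 708.
φ(894049) = 12 × 96 × 708 = 815616.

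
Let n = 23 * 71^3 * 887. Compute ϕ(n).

6878142040

φ(23) = 23 − 1 = 22.
φ(71^3) = 71^2·(71−1) = 5041·70 = 352870.
φ(887) = 887 − 1 = 886.
Multiply: 22 · 352870 · 886 = 6878142040.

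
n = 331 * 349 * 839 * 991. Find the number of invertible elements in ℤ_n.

95273560800

φ(331) = 331 − 1 = 330.
φ(349) = 349 − 1 = 348.
φ(839) = 839 − 1 = 838.
φ(991) = 991 − 1 = 990.
Since φ is multiplicative, φ(96048157031) = 330 · 348 · 838 · 990 = 95273560800.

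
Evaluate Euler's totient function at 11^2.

φ(11^2) = 11^1·(11−1) = 11·10 = 110.

110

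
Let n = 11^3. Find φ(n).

1210

φ(11^3) = 11^2·(11−1) = 121·10 = 1210.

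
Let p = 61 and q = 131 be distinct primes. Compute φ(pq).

7800

φ(61) = 61 − 1 = 60.
φ(131) = 131 − 1 = 130.
Since φ is multiplicative, φ(7991) = 60 · 130 = 7800.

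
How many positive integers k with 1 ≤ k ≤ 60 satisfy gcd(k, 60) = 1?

First factor: 60 = 2^2 * 3 * 5.
φ(2^2) = 2^2 − 2^1 = 4 − 2 = 2.
φ(3) = 3 − 1 = 2.
φ(5) = 5 − 1 = 4.
Multiply: 2 · 2 · 4 = 16.

16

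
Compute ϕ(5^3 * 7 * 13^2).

93600

φ(5^3) = 5^3 − 5^2 = 125 − 25 = 100.
φ(7) = 7 − 1 = 6.
φ(13^2) = 13^2 − 13^1 = 169 − 13 = 156.
Multiply: 100 · 6 · 156 = 93600.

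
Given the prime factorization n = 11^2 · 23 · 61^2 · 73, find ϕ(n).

637718400

φ(755954639) = 755954639 · (1 − 1/11) · (1 − 1/23) · (1 − 1/61) · (1 − 1/73)
       = 755954639 · 950400/1126609 = 637718400.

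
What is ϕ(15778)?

6468

15778 = 2 · 7**3 · 23.
φ(15778) = 15778 · (1 − 1/2) · (1 − 1/7) · (1 − 1/23)
       = 15778 · 132/322 = 6468.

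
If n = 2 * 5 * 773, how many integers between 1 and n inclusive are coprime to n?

φ(2) = 2 − 1 = 1.
φ(5) = 5 − 1 = 4.
φ(773) = 773 − 1 = 772.
Since φ is multiplicative, φ(7730) = 1 · 4 · 772 = 3088.

3088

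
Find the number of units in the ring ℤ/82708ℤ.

36960

82708 = 2**2 * 23 * 29 * 31.
φ(2^2) = 2^2 − 2^1 = 4 − 2 = 2.
φ(23) = 23 − 1 = 22.
φ(29) = 29 − 1 = 28.
φ(31) = 31 − 1 = 30.
Since φ is multiplicative, φ(82708) = 2 · 22 · 28 · 30 = 36960.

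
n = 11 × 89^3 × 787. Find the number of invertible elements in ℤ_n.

5478797280

φ(6102916633) = 6102916633 · (1 − 1/11) · (1 − 1/89) · (1 − 1/787)
       = 6102916633 · 691680/770473 = 5478797280.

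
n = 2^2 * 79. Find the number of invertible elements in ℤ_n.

156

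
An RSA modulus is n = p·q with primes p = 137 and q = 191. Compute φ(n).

φ(pq) = (p−1)(q−1) = 136 · 190 = 25840.

25840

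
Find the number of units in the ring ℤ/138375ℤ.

72000

First factor: 138375 = 3^3 · 5^3 · 41.
φ(138375) = 138375 · (1 − 1/3) · (1 − 1/5) · (1 − 1/41)
       = 138375 · 320/615 = 72000.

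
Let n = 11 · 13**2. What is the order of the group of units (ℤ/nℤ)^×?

φ(1859) = 1859 · (1 − 1/11) · (1 − 1/13)
       = 1859 · 120/143 = 1560.

1560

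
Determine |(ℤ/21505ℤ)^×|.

14080

21505 = 5 * 11 * 17 * 23.
φ(21505) = 21505 · (1 − 1/5) · (1 − 1/11) · (1 − 1/17) · (1 − 1/23)
       = 21505 · 14080/21505 = 14080.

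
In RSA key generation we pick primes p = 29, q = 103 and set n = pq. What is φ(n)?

For distinct primes, φ(pq) = (p−1)(q−1) = 28 × 102 = 2856.

2856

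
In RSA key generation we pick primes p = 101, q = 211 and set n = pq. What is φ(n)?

21000

φ(n) = (p − 1)(q − 1) = (101−1)(211−1) = 100·210 = 21000.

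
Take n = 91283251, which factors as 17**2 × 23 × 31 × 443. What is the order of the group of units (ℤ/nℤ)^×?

79347840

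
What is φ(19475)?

14400

Factor 19475: 19475 = 5^2 · 19 · 41.
φ(19475) = 19475 · (1 − 1/5) · (1 − 1/19) · (1 − 1/41)
       = 19475 · 2880/3895 = 14400.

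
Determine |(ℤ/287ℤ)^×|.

240

Factor 287: 287 = 7 × 41.
φ(287) = 287 · (1 − 1/7) · (1 − 1/41)
       = 287 · 240/287 = 240.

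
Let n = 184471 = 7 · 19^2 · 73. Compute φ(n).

147744

φ(7) = 7 − 1 = 6.
φ(19^2) = 19^2 − 19^1 = 361 − 19 = 342.
φ(73) = 73 − 1 = 72.
Since φ is multiplicative, φ(184471) = 6 · 342 · 72 = 147744.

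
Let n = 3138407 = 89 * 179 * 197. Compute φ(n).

3070144

φ(89) = 89 − 1 = 88.
φ(179) = 179 − 1 = 178.
φ(197) = 197 − 1 = 196.
φ(3138407) = 88 × 178 × 196 = 3070144.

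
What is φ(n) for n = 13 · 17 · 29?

φ(6409) = 6409 · (1 − 1/13) · (1 − 1/17) · (1 − 1/29)
       = 6409 · 5376/6409 = 5376.

5376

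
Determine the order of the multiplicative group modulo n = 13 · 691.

8280

φ(13) = 13 − 1 = 12.
φ(691) = 691 − 1 = 690.
φ(8983) = 12 × 690 = 8280.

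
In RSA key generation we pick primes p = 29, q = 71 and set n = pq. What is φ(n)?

φ(n) = (p − 1)(q − 1) = (29−1)(71−1) = 28·70 = 1960.

1960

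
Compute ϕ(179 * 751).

133500

φ(134429) = 134429 · (1 − 1/179) · (1 − 1/751)
       = 134429 · 133500/134429 = 133500.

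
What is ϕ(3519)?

3519 = 3**2 · 17 · 23.
φ(3519) = 3519 · (1 − 1/3) · (1 − 1/17) · (1 − 1/23)
       = 3519 · 704/1173 = 2112.

2112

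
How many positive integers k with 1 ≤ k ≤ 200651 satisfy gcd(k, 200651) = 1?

First factor: 200651 = 11 × 17 × 29 × 37.
φ(200651) = 200651 · (1 − 1/11) · (1 − 1/17) · (1 − 1/29) · (1 − 1/37)
       = 200651 · 161280/200651 = 161280.

161280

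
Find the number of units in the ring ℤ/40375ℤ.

28800

40375 = 5**3 · 17 · 19.
φ(40375) = 40375 · (1 − 1/5) · (1 − 1/17) · (1 − 1/19)
       = 40375 · 1152/1615 = 28800.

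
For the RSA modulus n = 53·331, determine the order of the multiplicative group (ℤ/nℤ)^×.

17160

φ(53) = 53 − 1 = 52.
φ(331) = 331 − 1 = 330.
Multiply: 52 · 330 = 17160.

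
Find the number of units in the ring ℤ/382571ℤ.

302400

Factor 382571: 382571 = 7 * 31 * 41 * 43.
φ(7) = 7 − 1 = 6.
φ(31) = 31 − 1 = 30.
φ(41) = 41 − 1 = 40.
φ(43) = 43 − 1 = 42.
Multiply: 6 · 30 · 40 · 42 = 302400.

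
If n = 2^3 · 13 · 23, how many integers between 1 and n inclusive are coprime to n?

1056

φ(2^3) = 2^2·(2−1) = 4·1 = 4.
φ(13) = 13 − 1 = 12.
φ(23) = 23 − 1 = 22.
Multiply: 4 · 12 · 22 = 1056.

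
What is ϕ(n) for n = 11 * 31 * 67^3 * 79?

6932811600

φ(11) = 11 − 1 = 10.
φ(31) = 31 − 1 = 30.
φ(67^3) = 67^2·(67−1) = 4489·66 = 296274.
φ(79) = 79 − 1 = 78.
φ(8102254457) = 10 × 30 × 296274 × 78 = 6932811600.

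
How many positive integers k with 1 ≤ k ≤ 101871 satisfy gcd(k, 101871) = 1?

52920

101871 = 3^3 × 7^3 × 11.
φ(101871) = 101871 · (1 − 1/3) · (1 − 1/7) · (1 − 1/11)
       = 101871 · 120/231 = 52920.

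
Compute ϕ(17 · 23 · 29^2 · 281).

φ(92401511) = 92401511 · (1 − 1/17) · (1 − 1/23) · (1 − 1/29) · (1 − 1/281)
       = 92401511 · 2759680/3186259 = 80030720.

80030720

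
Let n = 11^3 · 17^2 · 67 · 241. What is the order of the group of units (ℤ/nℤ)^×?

5213260800

φ(11^3) = 11^2·(11−1) = 121·10 = 1210.
φ(17^2) = 17^1·(17−1) = 17·16 = 272.
φ(67) = 67 − 1 = 66.
φ(241) = 241 − 1 = 240.
φ(6211088873) = 1210 × 272 × 66 × 240 = 5213260800.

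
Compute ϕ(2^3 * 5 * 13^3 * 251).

8112000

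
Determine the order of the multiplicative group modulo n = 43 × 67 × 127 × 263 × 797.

72841374144

φ(76693939957) = 76693939957 · (1 − 1/43) · (1 − 1/67) · (1 − 1/127) · (1 − 1/263) · (1 − 1/797)
       = 76693939957 · 72841374144/76693939957 = 72841374144.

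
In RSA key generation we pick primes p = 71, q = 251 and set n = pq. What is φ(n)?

φ(17821) = 17821 · (1 − 1/71) · (1 − 1/251)
       = 17821 · 17500/17821 = 17500.

17500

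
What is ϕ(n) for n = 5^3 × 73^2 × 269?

140860800

φ(179187625) = 179187625 · (1 − 1/5) · (1 − 1/73) · (1 − 1/269)
       = 179187625 · 77184/98185 = 140860800.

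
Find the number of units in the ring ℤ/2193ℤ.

1344

Factor 2193: 2193 = 3 * 17 * 43.
φ(2193) = 2193 · (1 − 1/3) · (1 − 1/17) · (1 − 1/43)
       = 2193 · 1344/2193 = 1344.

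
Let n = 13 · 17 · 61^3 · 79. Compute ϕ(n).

3343541760

φ(13) = 13 − 1 = 12.
φ(17) = 17 − 1 = 16.
φ(61^3) = 61^3 − 61^2 = 226981 − 3721 = 223260.
φ(79) = 79 − 1 = 78.
Since φ is multiplicative, φ(3962861279) = 12 · 16 · 223260 · 78 = 3343541760.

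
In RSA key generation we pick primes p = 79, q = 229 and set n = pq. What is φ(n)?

17784

φ(18091) = 18091 · (1 − 1/79) · (1 − 1/229)
       = 18091 · 17784/18091 = 17784.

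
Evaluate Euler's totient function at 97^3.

903264

φ(912673) = 912673 · (1 − 1/97)
       = 912673 · 96/97 = 903264.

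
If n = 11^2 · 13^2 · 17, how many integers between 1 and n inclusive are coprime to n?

274560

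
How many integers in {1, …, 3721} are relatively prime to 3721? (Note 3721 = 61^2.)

3660

φ(61^2) = 61^1·(61−1) = 61·60 = 3660.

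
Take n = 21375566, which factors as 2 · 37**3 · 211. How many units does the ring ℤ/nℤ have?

φ(2) = 2 − 1 = 1.
φ(37^3) = 37^2·(37−1) = 1369·36 = 49284.
φ(211) = 211 − 1 = 210.
Since φ is multiplicative, φ(21375566) = 1 · 49284 · 210 = 10349640.

10349640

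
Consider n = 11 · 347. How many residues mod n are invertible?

3460

φ(11) = 11 − 1 = 10.
φ(347) = 347 − 1 = 346.
Since φ is multiplicative, φ(3817) = 10 · 346 = 3460.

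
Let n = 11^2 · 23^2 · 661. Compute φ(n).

φ(42309949) = 42309949 · (1 − 1/11) · (1 − 1/23) · (1 − 1/661)
       = 42309949 · 145200/167233 = 36735600.

36735600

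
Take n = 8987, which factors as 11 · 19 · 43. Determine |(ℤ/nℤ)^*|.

φ(8987) = 8987 · (1 − 1/11) · (1 − 1/19) · (1 − 1/43)
       = 8987 · 7560/8987 = 7560.

7560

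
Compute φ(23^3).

11638

φ(23^3) = 23^2·(23−1) = 529·22 = 11638.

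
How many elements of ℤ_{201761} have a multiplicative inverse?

155520

Prime factorization: 201761 = 7 · 19 · 37 · 41.
φ(7) = 7 − 1 = 6.
φ(19) = 19 − 1 = 18.
φ(37) = 37 − 1 = 36.
φ(41) = 41 − 1 = 40.
Multiply: 6 · 18 · 36 · 40 = 155520.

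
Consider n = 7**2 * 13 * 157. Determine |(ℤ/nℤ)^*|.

78624

φ(100009) = 100009 · (1 − 1/7) · (1 − 1/13) · (1 − 1/157)
       = 100009 · 11232/14287 = 78624.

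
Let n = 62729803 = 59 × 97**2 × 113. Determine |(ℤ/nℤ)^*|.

60490752

φ(59) = 59 − 1 = 58.
φ(97^2) = 97^1·(97−1) = 97·96 = 9312.
φ(113) = 113 − 1 = 112.
φ(62729803) = 58 × 9312 × 112 = 60490752.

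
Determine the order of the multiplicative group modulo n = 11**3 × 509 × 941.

φ(637507739) = 637507739 · (1 − 1/11) · (1 − 1/509) · (1 − 1/941)
       = 637507739 · 4775200/5268659 = 577799200.

577799200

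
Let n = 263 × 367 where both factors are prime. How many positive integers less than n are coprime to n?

95892

φ(n) = (p − 1)(q − 1) = (263−1)(367−1) = 262·366 = 95892.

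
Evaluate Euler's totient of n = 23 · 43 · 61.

55440

φ(23) = 23 − 1 = 22.
φ(43) = 43 − 1 = 42.
φ(61) = 61 − 1 = 60.
φ(60329) = 22 × 42 × 60 = 55440.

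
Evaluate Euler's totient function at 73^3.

383688

φ(389017) = 389017 · (1 − 1/73)
       = 389017 · 72/73 = 383688.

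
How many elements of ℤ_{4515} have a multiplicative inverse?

Prime factorization: 4515 = 3 · 5 · 7 · 43.
φ(3) = 3 − 1 = 2.
φ(5) = 5 − 1 = 4.
φ(7) = 7 − 1 = 6.
φ(43) = 43 − 1 = 42.
Since φ is multiplicative, φ(4515) = 2 · 4 · 6 · 42 = 2016.

2016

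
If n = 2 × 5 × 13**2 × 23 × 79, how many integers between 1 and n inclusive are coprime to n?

1070784

φ(2) = 2 − 1 = 1.
φ(5) = 5 − 1 = 4.
φ(13^2) = 13^1·(13−1) = 13·12 = 156.
φ(23) = 23 − 1 = 22.
φ(79) = 79 − 1 = 78.
Since φ is multiplicative, φ(3070730) = 1 · 4 · 156 · 22 · 78 = 1070784.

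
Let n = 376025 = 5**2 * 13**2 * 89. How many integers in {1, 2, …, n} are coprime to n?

274560

φ(5^2) = 5^2 − 5^1 = 25 − 5 = 20.
φ(13^2) = 13^2 − 13^1 = 169 − 13 = 156.
φ(89) = 89 − 1 = 88.
Multiply: 20 · 156 · 88 = 274560.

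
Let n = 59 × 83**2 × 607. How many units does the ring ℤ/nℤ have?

239217288

φ(59) = 59 − 1 = 58.
φ(83^2) = 83^2 − 83^1 = 6889 − 83 = 6806.
φ(607) = 607 − 1 = 606.
φ(246715757) = 58 × 6806 × 606 = 239217288.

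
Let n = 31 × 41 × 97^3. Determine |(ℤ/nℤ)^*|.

1083916800

φ(31) = 31 − 1 = 30.
φ(41) = 41 − 1 = 40.
φ(97^3) = 97^3 − 97^2 = 912673 − 9409 = 903264.
Since φ is multiplicative, φ(1160007383) = 30 · 40 · 903264 = 1083916800.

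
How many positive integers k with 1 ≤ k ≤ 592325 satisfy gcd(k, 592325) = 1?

First factor: 592325 = 5^2 * 19 * 29 * 43.
φ(5^2) = 5^1·(5−1) = 5·4 = 20.
φ(19) = 19 − 1 = 18.
φ(29) = 29 − 1 = 28.
φ(43) = 43 − 1 = 42.
Multiply: 20 · 18 · 28 · 42 = 423360.

423360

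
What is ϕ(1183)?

936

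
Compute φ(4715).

4715 = 5 × 23 × 41.
φ(4715) = 4715 · (1 − 1/5) · (1 − 1/23) · (1 − 1/41)
       = 4715 · 3520/4715 = 3520.

3520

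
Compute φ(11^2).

110

φ(11^2) = 11^1·(11−1) = 11·10 = 110.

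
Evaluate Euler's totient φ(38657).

35280

Factor 38657: 38657 = 29 × 31 × 43.
φ(38657) = 38657 · (1 − 1/29) · (1 − 1/31) · (1 − 1/43)
       = 38657 · 35280/38657 = 35280.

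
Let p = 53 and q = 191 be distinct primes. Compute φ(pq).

9880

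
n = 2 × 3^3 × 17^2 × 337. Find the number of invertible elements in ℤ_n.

φ(5259222) = 5259222 · (1 − 1/2) · (1 − 1/3) · (1 − 1/17) · (1 − 1/337)
       = 5259222 · 10752/34374 = 1645056.

1645056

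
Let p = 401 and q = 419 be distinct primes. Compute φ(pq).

For distinct primes, φ(pq) = (p−1)(q−1) = 400 × 418 = 167200.

167200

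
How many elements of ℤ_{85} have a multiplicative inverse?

64

Prime factorization: 85 = 5 · 17.
φ(5) = 5 − 1 = 4.
φ(17) = 17 − 1 = 16.
Since φ is multiplicative, φ(85) = 4 · 16 = 64.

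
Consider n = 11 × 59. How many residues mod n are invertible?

φ(11) = 11 − 1 = 10.
φ(59) = 59 − 1 = 58.
Since φ is multiplicative, φ(649) = 10 · 58 = 580.

580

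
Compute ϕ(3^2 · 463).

2772

φ(3^2) = 3^1·(3−1) = 3·2 = 6.
φ(463) = 463 − 1 = 462.
Since φ is multiplicative, φ(4167) = 6 · 462 = 2772.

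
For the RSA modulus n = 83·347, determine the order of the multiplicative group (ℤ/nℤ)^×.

28372

φ(83) = 83 − 1 = 82.
φ(347) = 347 − 1 = 346.
Since φ is multiplicative, φ(28801) = 82 · 346 = 28372.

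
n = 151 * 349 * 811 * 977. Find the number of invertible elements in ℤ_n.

41267232000

φ(151) = 151 − 1 = 150.
φ(349) = 349 − 1 = 348.
φ(811) = 811 − 1 = 810.
φ(977) = 977 − 1 = 976.
Since φ is multiplicative, φ(41755894553) = 150 · 348 · 810 · 976 = 41267232000.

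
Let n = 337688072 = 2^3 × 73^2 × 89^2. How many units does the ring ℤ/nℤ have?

φ(2^3) = 2^3 − 2^2 = 8 − 4 = 4.
φ(73^2) = 73^1·(73−1) = 73·72 = 5256.
φ(89^2) = 89^2 − 89^1 = 7921 − 89 = 7832.
φ(337688072) = 4 × 5256 × 7832 = 164659968.

164659968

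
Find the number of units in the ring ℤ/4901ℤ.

4368

First factor: 4901 = 13^2 · 29.
φ(13^2) = 13^1·(13−1) = 13·12 = 156.
φ(29) = 29 − 1 = 28.
Multiply: 156 · 28 = 4368.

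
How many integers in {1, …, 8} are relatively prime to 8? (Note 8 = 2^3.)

4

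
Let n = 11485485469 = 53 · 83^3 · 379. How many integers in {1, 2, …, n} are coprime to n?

11103635088

φ(53) = 53 − 1 = 52.
φ(83^3) = 83^2·(83−1) = 6889·82 = 564898.
φ(379) = 379 − 1 = 378.
Multiply: 52 · 564898 · 378 = 11103635088.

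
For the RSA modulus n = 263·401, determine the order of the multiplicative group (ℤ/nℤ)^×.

φ(pq) = (p−1)(q−1) = 262 · 400 = 104800.

104800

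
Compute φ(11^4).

13310

φ(14641) = 14641 · (1 − 1/11)
       = 14641 · 10/11 = 13310.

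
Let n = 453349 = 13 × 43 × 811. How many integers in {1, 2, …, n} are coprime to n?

408240

φ(453349) = 453349 · (1 − 1/13) · (1 − 1/43) · (1 − 1/811)
       = 453349 · 408240/453349 = 408240.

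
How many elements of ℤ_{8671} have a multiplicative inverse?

First factor: 8671 = 13 * 23 * 29.
φ(8671) = 8671 · (1 − 1/13) · (1 − 1/23) · (1 − 1/29)
       = 8671 · 7392/8671 = 7392.

7392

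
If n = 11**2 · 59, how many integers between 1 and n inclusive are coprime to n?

φ(7139) = 7139 · (1 − 1/11) · (1 − 1/59)
       = 7139 · 580/649 = 6380.

6380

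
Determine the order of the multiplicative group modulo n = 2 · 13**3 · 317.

640848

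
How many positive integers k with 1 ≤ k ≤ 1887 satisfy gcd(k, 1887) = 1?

1152

First factor: 1887 = 3 · 17 · 37.
φ(3) = 3 − 1 = 2.
φ(17) = 17 − 1 = 16.
φ(37) = 37 − 1 = 36.
Multiply: 2 · 16 · 36 = 1152.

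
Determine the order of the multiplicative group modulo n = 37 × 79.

2808

φ(2923) = 2923 · (1 − 1/37) · (1 − 1/79)
       = 2923 · 2808/2923 = 2808.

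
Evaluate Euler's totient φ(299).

Factor 299: 299 = 13 * 23.
φ(13) = 13 − 1 = 12.
φ(23) = 23 − 1 = 22.
Since φ is multiplicative, φ(299) = 12 · 22 = 264.

264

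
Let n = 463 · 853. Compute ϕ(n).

393624

φ(394939) = 394939 · (1 − 1/463) · (1 − 1/853)
       = 394939 · 393624/394939 = 393624.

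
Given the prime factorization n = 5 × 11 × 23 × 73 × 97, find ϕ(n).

φ(8957465) = 8957465 · (1 − 1/5) · (1 − 1/11) · (1 − 1/23) · (1 − 1/73) · (1 − 1/97)
       = 8957465 · 6082560/8957465 = 6082560.

6082560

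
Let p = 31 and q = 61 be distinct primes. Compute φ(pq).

φ(1891) = 1891 · (1 − 1/31) · (1 − 1/61)
       = 1891 · 1800/1891 = 1800.

1800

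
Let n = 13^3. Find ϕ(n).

2028

φ(2197) = 2197 · (1 − 1/13)
       = 2197 · 12/13 = 2028.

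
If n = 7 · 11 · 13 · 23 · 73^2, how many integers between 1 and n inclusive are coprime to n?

83255040

φ(122689567) = 122689567 · (1 − 1/7) · (1 − 1/11) · (1 − 1/13) · (1 − 1/23) · (1 − 1/73)
       = 122689567 · 1140480/1680679 = 83255040.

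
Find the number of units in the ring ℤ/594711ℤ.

Factor 594711: 594711 = 3^2 * 13^2 * 17 * 23.
φ(594711) = 594711 · (1 − 1/3) · (1 − 1/13) · (1 − 1/17) · (1 − 1/23)
       = 594711 · 8448/15249 = 329472.

329472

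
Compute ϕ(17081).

Prime factorization: 17081 = 19 * 29 * 31.
φ(19) = 19 − 1 = 18.
φ(29) = 29 − 1 = 28.
φ(31) = 31 − 1 = 30.
Multiply: 18 · 28 · 30 = 15120.

15120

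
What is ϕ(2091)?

1280

Factor 2091: 2091 = 3 · 17 · 41.
φ(3) = 3 − 1 = 2.
φ(17) = 17 − 1 = 16.
φ(41) = 41 − 1 = 40.
Since φ is multiplicative, φ(2091) = 2 · 16 · 40 = 1280.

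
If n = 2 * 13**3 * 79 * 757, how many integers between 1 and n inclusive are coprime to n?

119587104

φ(2) = 2 − 1 = 1.
φ(13^3) = 13^2·(13−1) = 169·12 = 2028.
φ(79) = 79 − 1 = 78.
φ(757) = 757 − 1 = 756.
Multiply: 1 · 2028 · 78 · 756 = 119587104.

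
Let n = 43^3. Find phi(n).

77658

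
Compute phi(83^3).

564898

φ(83^3) = 83^2·(83−1) = 6889·82 = 564898.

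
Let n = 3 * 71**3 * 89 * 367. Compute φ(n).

φ(3) = 3 − 1 = 2.
φ(71^3) = 71^3 − 71^2 = 357911 − 5041 = 352870.
φ(89) = 89 − 1 = 88.
φ(367) = 367 − 1 = 366.
Multiply: 2 · 352870 · 88 · 366 = 22730473920.

22730473920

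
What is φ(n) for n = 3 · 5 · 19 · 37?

φ(3) = 3 − 1 = 2.
φ(5) = 5 − 1 = 4.
φ(19) = 19 − 1 = 18.
φ(37) = 37 − 1 = 36.
Multiply: 2 · 4 · 18 · 36 = 5184.

5184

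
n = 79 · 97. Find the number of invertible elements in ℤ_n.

7488

φ(7663) = 7663 · (1 − 1/79) · (1 − 1/97)
       = 7663 · 7488/7663 = 7488.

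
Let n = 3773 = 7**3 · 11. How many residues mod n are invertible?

2940

φ(3773) = 3773 · (1 − 1/7) · (1 − 1/11)
       = 3773 · 60/77 = 2940.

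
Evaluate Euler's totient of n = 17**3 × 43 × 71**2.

965213760

φ(17^3) = 17^2·(17−1) = 289·16 = 4624.
φ(43) = 43 − 1 = 42.
φ(71^2) = 71^1·(71−1) = 71·70 = 4970.
Since φ is multiplicative, φ(1064956619) = 4624 · 42 · 4970 = 965213760.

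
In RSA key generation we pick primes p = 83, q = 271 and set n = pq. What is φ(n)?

φ(pq) = (p−1)(q−1) = 82 · 270 = 22140.

22140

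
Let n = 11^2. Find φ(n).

110

φ(11^2) = 11^2 − 11^1 = 121 − 11 = 110.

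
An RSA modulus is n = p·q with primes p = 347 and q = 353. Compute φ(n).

121792

For distinct primes, φ(pq) = (p−1)(q−1) = 346 × 352 = 121792.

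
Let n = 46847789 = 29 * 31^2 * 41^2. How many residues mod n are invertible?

42705600

φ(46847789) = 46847789 · (1 − 1/29) · (1 − 1/31) · (1 − 1/41)
       = 46847789 · 33600/36859 = 42705600.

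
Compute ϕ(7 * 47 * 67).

φ(22043) = 22043 · (1 − 1/7) · (1 − 1/47) · (1 − 1/67)
       = 22043 · 18216/22043 = 18216.

18216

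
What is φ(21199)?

18816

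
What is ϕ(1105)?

768

Prime factorization: 1105 = 5 * 13 * 17.
φ(5) = 5 − 1 = 4.
φ(13) = 13 − 1 = 12.
φ(17) = 17 − 1 = 16.
φ(1105) = 4 × 12 × 16 = 768.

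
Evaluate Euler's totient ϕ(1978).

924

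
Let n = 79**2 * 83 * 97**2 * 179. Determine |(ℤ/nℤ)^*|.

837526420224

φ(79^2) = 79^1·(79−1) = 79·78 = 6162.
φ(83) = 83 − 1 = 82.
φ(97^2) = 97^1·(97−1) = 97·96 = 9312.
φ(179) = 179 − 1 = 178.
Since φ is multiplicative, φ(872426350633) = 6162 · 82 · 9312 · 178 = 837526420224.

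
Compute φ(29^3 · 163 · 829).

3158634528

φ(3295612403) = 3295612403 · (1 − 1/29) · (1 − 1/163) · (1 − 1/829)
       = 3295612403 · 3755808/3918683 = 3158634528.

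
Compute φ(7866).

2376

First factor: 7866 = 2 · 3^2 · 19 · 23.
φ(7866) = 7866 · (1 − 1/2) · (1 − 1/3) · (1 − 1/19) · (1 − 1/23)
       = 7866 · 792/2622 = 2376.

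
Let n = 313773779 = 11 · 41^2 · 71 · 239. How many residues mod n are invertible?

273224000

φ(313773779) = 313773779 · (1 − 1/11) · (1 − 1/41) · (1 − 1/71) · (1 − 1/239)
       = 313773779 · 6664000/7653019 = 273224000.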